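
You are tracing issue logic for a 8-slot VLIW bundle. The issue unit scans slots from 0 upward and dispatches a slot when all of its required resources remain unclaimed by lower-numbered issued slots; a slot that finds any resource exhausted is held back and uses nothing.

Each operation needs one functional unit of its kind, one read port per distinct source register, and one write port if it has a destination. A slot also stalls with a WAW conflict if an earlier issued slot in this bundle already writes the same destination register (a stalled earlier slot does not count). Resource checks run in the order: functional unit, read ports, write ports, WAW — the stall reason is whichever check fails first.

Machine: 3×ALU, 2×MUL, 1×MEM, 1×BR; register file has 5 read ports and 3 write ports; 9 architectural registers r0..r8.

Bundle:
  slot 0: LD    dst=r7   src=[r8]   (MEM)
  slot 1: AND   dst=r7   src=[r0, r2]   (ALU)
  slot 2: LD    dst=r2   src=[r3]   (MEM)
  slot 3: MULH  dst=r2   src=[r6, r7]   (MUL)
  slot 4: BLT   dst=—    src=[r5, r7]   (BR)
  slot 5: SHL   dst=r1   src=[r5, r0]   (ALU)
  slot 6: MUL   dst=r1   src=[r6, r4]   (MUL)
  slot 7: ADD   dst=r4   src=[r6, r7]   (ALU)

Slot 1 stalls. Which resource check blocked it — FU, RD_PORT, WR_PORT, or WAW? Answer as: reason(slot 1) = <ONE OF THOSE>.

reason(slot 1) = WAW

  0. MEM→r7 ⇒ go  {3A/2Mu/0Ld/1B | 4r 2w}
  1. ALU→r7 ⇒ no(WAW)  {3A/2Mu/0Ld/1B | 4r 2w}
  2. MEM→r2 ⇒ no(FU)  {3A/2Mu/0Ld/1B | 4r 2w}
  3. MUL→r2 ⇒ go  {3A/1Mu/0Ld/1B | 2r 1w}
  4. BR ⇒ go  {3A/1Mu/0Ld/0B | 0r 1w}
  5. ALU→r1 ⇒ no(RD_PORT)  {3A/1Mu/0Ld/0B | 0r 1w}
  6. MUL→r1 ⇒ no(RD_PORT)  {3A/1Mu/0Ld/0B | 0r 1w}
  7. ALU→r4 ⇒ no(RD_PORT)  {3A/1Mu/0Ld/0B | 0r 1w}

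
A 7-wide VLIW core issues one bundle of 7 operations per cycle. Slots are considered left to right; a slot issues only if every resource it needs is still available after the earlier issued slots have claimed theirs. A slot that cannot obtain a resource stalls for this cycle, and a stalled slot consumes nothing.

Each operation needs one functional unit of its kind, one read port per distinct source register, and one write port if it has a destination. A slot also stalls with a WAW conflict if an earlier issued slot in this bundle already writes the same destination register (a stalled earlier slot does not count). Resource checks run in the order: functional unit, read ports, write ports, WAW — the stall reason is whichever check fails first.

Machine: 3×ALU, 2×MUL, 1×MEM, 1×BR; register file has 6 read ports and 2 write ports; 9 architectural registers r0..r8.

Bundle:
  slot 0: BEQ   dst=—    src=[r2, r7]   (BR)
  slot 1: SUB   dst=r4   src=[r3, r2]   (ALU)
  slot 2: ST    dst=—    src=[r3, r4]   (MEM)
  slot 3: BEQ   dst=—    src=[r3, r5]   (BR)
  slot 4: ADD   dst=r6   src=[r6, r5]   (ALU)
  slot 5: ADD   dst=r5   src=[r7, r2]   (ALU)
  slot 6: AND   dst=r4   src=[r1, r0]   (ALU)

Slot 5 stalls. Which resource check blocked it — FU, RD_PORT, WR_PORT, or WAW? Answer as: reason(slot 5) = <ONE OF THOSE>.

reason(slot 5) = RD_PORT

#0 BR src=r2,r7 dispatched  <A:3 Mu:2 Ld:1 B:0 rd:4 wr:2>
#1 ALU src=r3,r2 dispatched  <A:2 Mu:2 Ld:1 B:0 rd:2 wr:1>
#2 MEM src=r3,r4 dispatched  <A:2 Mu:2 Ld:0 B:0 rd:0 wr:1>
#3 BR src=r3,r5 held:FU  <A:2 Mu:2 Ld:0 B:0 rd:0 wr:1>
#4 ALU src=r6,r5 held:RD_PORT  <A:2 Mu:2 Ld:0 B:0 rd:0 wr:1>
#5 ALU src=r7,r2 held:RD_PORT  <A:2 Mu:2 Ld:0 B:0 rd:0 wr:1>
#6 ALU src=r1,r0 held:RD_PORT  <A:2 Mu:2 Ld:0 B:0 rd:0 wr:1>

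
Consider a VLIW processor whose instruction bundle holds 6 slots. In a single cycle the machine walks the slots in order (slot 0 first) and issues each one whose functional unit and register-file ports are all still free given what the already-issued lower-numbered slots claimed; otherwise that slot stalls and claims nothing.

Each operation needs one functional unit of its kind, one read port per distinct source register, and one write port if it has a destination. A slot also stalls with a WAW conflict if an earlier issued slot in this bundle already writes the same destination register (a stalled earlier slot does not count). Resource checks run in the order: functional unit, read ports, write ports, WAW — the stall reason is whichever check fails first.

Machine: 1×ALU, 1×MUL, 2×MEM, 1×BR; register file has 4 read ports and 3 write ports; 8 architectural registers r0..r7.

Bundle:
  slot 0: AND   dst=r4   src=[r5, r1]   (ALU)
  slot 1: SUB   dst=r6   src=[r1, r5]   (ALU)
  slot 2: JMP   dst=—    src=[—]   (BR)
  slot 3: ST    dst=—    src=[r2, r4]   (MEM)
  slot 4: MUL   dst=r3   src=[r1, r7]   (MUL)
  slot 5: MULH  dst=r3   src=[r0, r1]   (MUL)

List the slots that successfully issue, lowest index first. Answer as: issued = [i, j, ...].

issued = [0, 2, 3]

[0] ALU needs rd=2 wr=1: ok; after: ALU=0 MUL=1 MEM=2 BR=1, R=2, W=2
[1] ALU needs rd=2 wr=1: FU; after: ALU=0 MUL=1 MEM=2 BR=1, R=2, W=2
[2] BR needs rd=0 wr=0: ok; after: ALU=0 MUL=1 MEM=2 BR=0, R=2, W=2
[3] MEM needs rd=2 wr=0: ok; after: ALU=0 MUL=1 MEM=1 BR=0, R=0, W=2
[4] MUL needs rd=2 wr=1: RD_PORT; after: ALU=0 MUL=1 MEM=1 BR=0, R=0, W=2
[5] MUL needs rd=2 wr=1: RD_PORT; after: ALU=0 MUL=1 MEM=1 BR=0, R=0, W=2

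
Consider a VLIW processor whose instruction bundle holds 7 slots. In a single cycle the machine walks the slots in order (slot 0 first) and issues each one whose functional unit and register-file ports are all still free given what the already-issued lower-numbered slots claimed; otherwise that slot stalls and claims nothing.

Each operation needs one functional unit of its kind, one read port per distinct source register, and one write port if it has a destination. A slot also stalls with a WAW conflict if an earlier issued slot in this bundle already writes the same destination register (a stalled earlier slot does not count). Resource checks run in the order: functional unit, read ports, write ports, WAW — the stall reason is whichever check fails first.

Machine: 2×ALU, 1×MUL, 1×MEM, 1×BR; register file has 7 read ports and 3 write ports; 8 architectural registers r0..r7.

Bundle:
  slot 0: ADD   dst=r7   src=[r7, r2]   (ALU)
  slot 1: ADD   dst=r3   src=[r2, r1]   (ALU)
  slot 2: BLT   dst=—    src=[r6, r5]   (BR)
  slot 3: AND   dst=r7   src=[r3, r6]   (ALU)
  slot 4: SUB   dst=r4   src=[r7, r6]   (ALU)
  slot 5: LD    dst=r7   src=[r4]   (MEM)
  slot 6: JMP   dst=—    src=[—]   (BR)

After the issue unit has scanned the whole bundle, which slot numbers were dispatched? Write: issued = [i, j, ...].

#0 ALU src=r7,r2 dispatched  <A:1 Mu:1 Ld:1 B:1 rd:5 wr:2>
#1 ALU src=r2,r1 dispatched  <A:0 Mu:1 Ld:1 B:1 rd:3 wr:1>
#2 BR src=r6,r5 dispatched  <A:0 Mu:1 Ld:1 B:0 rd:1 wr:1>
#3 ALU src=r3,r6 held:FU  <A:0 Mu:1 Ld:1 B:0 rd:1 wr:1>
#4 ALU src=r7,r6 held:FU  <A:0 Mu:1 Ld:1 B:0 rd:1 wr:1>
#5 MEM src=r4 held:WAW  <A:0 Mu:1 Ld:1 B:0 rd:1 wr:1>
#6 BR src=- held:FU  <A:0 Mu:1 Ld:1 B:0 rd:1 wr:1>

issued = [0, 1, 2]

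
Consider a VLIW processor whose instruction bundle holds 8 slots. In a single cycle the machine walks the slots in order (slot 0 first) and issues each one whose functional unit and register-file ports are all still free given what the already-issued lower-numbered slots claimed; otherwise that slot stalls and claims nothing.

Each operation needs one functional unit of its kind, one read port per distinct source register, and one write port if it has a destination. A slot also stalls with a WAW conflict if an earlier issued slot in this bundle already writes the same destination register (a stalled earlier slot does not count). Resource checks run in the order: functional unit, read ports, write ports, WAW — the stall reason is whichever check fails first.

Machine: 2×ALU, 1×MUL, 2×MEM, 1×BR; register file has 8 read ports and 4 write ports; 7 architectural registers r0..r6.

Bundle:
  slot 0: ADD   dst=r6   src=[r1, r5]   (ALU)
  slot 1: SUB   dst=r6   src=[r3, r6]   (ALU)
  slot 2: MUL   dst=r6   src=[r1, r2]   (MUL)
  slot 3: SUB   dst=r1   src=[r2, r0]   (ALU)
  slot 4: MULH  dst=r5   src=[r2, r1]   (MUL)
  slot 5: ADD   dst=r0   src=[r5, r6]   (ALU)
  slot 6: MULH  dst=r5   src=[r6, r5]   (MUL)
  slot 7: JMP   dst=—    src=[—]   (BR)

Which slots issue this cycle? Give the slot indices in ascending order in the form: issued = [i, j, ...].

issued = [0, 3, 4, 7]

(0) want 1×ALU +2rd +1wr — yes → AL1|MU1|ME2|BR1|rd6|wr3
(1) want 1×ALU +2rd +1wr — WAW → AL1|MU1|ME2|BR1|rd6|wr3
(2) want 1×MUL +2rd +1wr — WAW → AL1|MU1|ME2|BR1|rd6|wr3
(3) want 1×ALU +2rd +1wr — yes → AL0|MU1|ME2|BR1|rd4|wr2
(4) want 1×MUL +2rd +1wr — yes → AL0|MU0|ME2|BR1|rd2|wr1
(5) want 1×ALU +2rd +1wr — FU → AL0|MU0|ME2|BR1|rd2|wr1
(6) want 1×MUL +2rd +1wr — FU → AL0|MU0|ME2|BR1|rd2|wr1
(7) want 1×BR +0rd +0wr — yes → AL0|MU0|ME2|BR0|rd2|wr1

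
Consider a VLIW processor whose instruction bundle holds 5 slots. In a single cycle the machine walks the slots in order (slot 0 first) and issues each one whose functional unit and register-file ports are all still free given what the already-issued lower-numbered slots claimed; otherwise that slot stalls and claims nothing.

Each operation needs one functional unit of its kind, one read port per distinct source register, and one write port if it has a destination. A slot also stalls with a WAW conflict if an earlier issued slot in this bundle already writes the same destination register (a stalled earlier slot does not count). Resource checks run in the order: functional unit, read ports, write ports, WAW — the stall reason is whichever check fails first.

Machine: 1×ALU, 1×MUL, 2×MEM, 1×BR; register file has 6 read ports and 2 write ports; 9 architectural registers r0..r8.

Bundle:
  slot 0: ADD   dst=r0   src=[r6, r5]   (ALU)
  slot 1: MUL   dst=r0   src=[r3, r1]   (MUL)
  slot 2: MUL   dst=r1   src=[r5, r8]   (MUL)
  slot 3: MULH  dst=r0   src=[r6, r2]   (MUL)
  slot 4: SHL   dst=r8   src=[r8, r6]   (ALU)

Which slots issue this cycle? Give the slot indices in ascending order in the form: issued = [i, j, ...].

issued = [0, 2]

#0 ALU src=r6,r5 dispatched  <A:0 Mu:1 Ld:2 B:1 rd:4 wr:1>
#1 MUL src=r3,r1 held:WAW  <A:0 Mu:1 Ld:2 B:1 rd:4 wr:1>
#2 MUL src=r5,r8 dispatched  <A:0 Mu:0 Ld:2 B:1 rd:2 wr:0>
#3 MUL src=r6,r2 held:FU  <A:0 Mu:0 Ld:2 B:1 rd:2 wr:0>
#4 ALU src=r8,r6 held:FU  <A:0 Mu:0 Ld:2 B:1 rd:2 wr:0>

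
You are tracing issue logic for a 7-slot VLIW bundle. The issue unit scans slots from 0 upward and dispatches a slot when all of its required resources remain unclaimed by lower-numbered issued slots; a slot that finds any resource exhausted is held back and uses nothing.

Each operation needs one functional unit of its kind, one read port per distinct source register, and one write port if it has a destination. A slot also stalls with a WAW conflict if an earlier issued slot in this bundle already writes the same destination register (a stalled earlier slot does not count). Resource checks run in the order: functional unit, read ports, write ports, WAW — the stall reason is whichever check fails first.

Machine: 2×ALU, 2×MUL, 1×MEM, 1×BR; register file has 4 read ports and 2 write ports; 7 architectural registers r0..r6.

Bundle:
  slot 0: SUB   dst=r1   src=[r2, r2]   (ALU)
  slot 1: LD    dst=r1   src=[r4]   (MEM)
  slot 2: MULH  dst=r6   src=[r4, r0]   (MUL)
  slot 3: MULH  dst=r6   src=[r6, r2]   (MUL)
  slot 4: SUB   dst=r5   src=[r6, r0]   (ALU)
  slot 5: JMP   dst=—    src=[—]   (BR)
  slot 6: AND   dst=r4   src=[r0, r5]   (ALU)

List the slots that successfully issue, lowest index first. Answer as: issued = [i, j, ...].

issued = [0, 2, 5]

(0) want 1×ALU +1rd +1wr — yes → AL1|MU2|ME1|BR1|rd3|wr1
(1) want 1×MEM +1rd +1wr — WAW → AL1|MU2|ME1|BR1|rd3|wr1
(2) want 1×MUL +2rd +1wr — yes → AL1|MU1|ME1|BR1|rd1|wr0
(3) want 1×MUL +2rd +1wr — RD_PORT → AL1|MU1|ME1|BR1|rd1|wr0
(4) want 1×ALU +2rd +1wr — RD_PORT → AL1|MU1|ME1|BR1|rd1|wr0
(5) want 1×BR +0rd +0wr — yes → AL1|MU1|ME1|BR0|rd1|wr0
(6) want 1×ALU +2rd +1wr — RD_PORT → AL1|MU1|ME1|BR0|rd1|wr0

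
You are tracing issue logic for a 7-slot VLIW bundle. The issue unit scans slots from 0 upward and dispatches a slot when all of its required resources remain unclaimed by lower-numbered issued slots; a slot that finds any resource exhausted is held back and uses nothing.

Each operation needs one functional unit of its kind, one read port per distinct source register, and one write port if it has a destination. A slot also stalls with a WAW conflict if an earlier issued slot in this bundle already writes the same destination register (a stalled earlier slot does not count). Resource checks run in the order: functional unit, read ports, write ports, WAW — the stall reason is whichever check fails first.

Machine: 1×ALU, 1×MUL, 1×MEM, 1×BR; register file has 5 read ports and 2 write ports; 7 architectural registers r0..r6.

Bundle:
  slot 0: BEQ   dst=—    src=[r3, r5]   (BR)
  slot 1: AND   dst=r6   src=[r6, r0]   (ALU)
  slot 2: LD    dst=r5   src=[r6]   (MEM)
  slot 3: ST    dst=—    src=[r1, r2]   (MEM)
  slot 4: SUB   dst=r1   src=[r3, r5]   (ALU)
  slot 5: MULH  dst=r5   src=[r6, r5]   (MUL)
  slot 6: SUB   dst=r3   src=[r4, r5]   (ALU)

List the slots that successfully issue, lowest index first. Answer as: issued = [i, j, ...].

issued = [0, 1, 2]

[0] BR needs rd=2 wr=0: ok; after: ALU=1 MUL=1 MEM=1 BR=0, R=3, W=2
[1] ALU needs rd=2 wr=1: ok; after: ALU=0 MUL=1 MEM=1 BR=0, R=1, W=1
[2] MEM needs rd=1 wr=1: ok; after: ALU=0 MUL=1 MEM=0 BR=0, R=0, W=0
[3] MEM needs rd=2 wr=0: FU; after: ALU=0 MUL=1 MEM=0 BR=0, R=0, W=0
[4] ALU needs rd=2 wr=1: FU; after: ALU=0 MUL=1 MEM=0 BR=0, R=0, W=0
[5] MUL needs rd=2 wr=1: RD_PORT; after: ALU=0 MUL=1 MEM=0 BR=0, R=0, W=0
[6] ALU needs rd=2 wr=1: FU; after: ALU=0 MUL=1 MEM=0 BR=0, R=0, W=0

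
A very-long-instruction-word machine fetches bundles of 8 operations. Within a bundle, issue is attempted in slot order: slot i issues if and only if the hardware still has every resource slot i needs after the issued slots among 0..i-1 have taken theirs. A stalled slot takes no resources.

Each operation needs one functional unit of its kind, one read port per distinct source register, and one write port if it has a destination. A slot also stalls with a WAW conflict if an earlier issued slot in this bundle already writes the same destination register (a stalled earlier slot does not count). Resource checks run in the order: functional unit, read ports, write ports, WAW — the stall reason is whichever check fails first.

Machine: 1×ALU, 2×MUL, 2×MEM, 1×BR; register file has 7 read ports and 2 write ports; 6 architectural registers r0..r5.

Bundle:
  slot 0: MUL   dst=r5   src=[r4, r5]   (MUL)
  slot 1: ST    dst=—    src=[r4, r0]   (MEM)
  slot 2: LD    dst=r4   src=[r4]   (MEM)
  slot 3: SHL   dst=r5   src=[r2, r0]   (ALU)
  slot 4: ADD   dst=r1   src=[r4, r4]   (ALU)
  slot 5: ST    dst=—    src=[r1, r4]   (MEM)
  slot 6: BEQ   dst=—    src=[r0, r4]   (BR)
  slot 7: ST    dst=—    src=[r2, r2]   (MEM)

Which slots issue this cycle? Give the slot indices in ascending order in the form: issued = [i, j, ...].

issued = [0, 1, 2, 6]

[0] MUL needs rd=2 wr=1: ok; after: ALU=1 MUL=1 MEM=2 BR=1, R=5, W=1
[1] MEM needs rd=2 wr=0: ok; after: ALU=1 MUL=1 MEM=1 BR=1, R=3, W=1
[2] MEM needs rd=1 wr=1: ok; after: ALU=1 MUL=1 MEM=0 BR=1, R=2, W=0
[3] ALU needs rd=2 wr=1: WR_PORT; after: ALU=1 MUL=1 MEM=0 BR=1, R=2, W=0
[4] ALU needs rd=1 wr=1: WR_PORT; after: ALU=1 MUL=1 MEM=0 BR=1, R=2, W=0
[5] MEM needs rd=2 wr=0: FU; after: ALU=1 MUL=1 MEM=0 BR=1, R=2, W=0
[6] BR needs rd=2 wr=0: ok; after: ALU=1 MUL=1 MEM=0 BR=0, R=0, W=0
[7] MEM needs rd=1 wr=0: FU; after: ALU=1 MUL=1 MEM=0 BR=0, R=0, W=0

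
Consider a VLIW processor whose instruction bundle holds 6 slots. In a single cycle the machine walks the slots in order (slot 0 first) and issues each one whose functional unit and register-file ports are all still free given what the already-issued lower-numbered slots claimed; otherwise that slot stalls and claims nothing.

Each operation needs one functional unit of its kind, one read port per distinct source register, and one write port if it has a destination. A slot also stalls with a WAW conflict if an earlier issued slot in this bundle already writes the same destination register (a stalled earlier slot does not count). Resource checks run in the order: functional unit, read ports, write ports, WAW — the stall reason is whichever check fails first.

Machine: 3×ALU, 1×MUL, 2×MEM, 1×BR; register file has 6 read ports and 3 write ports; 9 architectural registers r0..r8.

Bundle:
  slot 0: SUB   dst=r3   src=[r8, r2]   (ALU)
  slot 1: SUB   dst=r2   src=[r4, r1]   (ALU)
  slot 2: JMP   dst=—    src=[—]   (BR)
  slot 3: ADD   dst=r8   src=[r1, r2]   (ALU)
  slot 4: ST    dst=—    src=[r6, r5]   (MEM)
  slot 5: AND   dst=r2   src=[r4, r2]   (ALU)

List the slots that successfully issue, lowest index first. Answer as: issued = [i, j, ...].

[0] ALU needs rd=2 wr=1: ok; after: ALU=2 MUL=1 MEM=2 BR=1, R=4, W=2
[1] ALU needs rd=2 wr=1: ok; after: ALU=1 MUL=1 MEM=2 BR=1, R=2, W=1
[2] BR needs rd=0 wr=0: ok; after: ALU=1 MUL=1 MEM=2 BR=0, R=2, W=1
[3] ALU needs rd=2 wr=1: ok; after: ALU=0 MUL=1 MEM=2 BR=0, R=0, W=0
[4] MEM needs rd=2 wr=0: RD_PORT; after: ALU=0 MUL=1 MEM=2 BR=0, R=0, W=0
[5] ALU needs rd=2 wr=1: FU; after: ALU=0 MUL=1 MEM=2 BR=0, R=0, W=0

issued = [0, 1, 2, 3]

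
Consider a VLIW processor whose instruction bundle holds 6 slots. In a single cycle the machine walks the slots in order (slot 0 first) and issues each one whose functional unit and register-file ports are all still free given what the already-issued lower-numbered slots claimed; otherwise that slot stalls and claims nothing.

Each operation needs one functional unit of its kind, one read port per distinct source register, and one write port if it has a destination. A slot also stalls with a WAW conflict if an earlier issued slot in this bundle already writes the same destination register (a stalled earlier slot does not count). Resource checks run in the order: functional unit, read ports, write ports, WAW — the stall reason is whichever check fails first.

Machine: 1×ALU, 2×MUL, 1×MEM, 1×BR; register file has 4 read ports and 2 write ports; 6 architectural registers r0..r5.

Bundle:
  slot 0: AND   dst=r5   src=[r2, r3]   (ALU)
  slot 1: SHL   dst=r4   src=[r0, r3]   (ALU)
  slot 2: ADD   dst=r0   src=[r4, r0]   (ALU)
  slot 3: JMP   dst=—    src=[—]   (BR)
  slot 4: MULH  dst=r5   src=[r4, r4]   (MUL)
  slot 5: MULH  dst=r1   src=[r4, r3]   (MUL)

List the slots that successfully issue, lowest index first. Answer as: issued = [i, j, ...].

issued = [0, 3, 5]

[0] ALU needs rd=2 wr=1: ok; after: ALU=0 MUL=2 MEM=1 BR=1, R=2, W=1
[1] ALU needs rd=2 wr=1: FU; after: ALU=0 MUL=2 MEM=1 BR=1, R=2, W=1
[2] ALU needs rd=2 wr=1: FU; after: ALU=0 MUL=2 MEM=1 BR=1, R=2, W=1
[3] BR needs rd=0 wr=0: ok; after: ALU=0 MUL=2 MEM=1 BR=0, R=2, W=1
[4] MUL needs rd=1 wr=1: WAW; after: ALU=0 MUL=2 MEM=1 BR=0, R=2, W=1
[5] MUL needs rd=2 wr=1: ok; after: ALU=0 MUL=1 MEM=1 BR=0, R=0, W=0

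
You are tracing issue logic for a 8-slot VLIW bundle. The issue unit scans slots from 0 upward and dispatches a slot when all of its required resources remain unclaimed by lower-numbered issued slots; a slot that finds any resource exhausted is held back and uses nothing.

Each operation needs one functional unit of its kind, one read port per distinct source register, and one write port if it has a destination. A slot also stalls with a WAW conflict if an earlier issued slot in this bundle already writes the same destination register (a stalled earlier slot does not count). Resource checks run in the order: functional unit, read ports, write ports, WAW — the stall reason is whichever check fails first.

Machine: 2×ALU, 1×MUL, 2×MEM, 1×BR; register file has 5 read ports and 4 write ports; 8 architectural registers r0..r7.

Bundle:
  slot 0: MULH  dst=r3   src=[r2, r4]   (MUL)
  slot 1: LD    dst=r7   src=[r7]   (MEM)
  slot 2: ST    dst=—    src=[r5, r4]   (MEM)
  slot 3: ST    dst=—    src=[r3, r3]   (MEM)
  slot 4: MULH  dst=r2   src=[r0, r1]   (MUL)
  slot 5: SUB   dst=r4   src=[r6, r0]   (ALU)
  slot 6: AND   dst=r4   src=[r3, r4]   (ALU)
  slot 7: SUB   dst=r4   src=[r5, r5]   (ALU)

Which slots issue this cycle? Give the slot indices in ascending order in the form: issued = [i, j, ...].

  0. MUL→r3 ⇒ go  {2A/0Mu/2Ld/1B | 3r 3w}
  1. MEM→r7 ⇒ go  {2A/0Mu/1Ld/1B | 2r 2w}
  2. MEM ⇒ go  {2A/0Mu/0Ld/1B | 0r 2w}
  3. MEM ⇒ no(FU)  {2A/0Mu/0Ld/1B | 0r 2w}
  4. MUL→r2 ⇒ no(FU)  {2A/0Mu/0Ld/1B | 0r 2w}
  5. ALU→r4 ⇒ no(RD_PORT)  {2A/0Mu/0Ld/1B | 0r 2w}
  6. ALU→r4 ⇒ no(RD_PORT)  {2A/0Mu/0Ld/1B | 0r 2w}
  7. ALU→r4 ⇒ no(RD_PORT)  {2A/0Mu/0Ld/1B | 0r 2w}

issued = [0, 1, 2]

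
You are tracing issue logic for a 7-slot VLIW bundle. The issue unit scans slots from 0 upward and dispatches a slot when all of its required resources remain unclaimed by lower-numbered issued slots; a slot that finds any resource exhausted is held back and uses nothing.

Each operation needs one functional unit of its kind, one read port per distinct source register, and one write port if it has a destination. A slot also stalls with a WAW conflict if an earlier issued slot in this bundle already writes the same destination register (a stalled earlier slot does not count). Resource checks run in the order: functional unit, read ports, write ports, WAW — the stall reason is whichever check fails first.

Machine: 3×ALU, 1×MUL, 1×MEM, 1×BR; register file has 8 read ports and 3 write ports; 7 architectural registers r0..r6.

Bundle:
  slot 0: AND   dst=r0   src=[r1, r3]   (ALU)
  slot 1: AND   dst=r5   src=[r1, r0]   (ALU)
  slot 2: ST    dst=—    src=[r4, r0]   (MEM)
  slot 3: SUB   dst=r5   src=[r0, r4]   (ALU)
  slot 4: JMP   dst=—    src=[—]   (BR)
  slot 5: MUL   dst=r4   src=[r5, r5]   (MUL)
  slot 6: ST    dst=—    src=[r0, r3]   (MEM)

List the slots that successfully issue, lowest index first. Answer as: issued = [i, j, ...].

issued = [0, 1, 2, 4, 5]

(0) want 1×ALU +2rd +1wr — yes → AL2|MU1|ME1|BR1|rd6|wr2
(1) want 1×ALU +2rd +1wr — yes → AL1|MU1|ME1|BR1|rd4|wr1
(2) want 1×MEM +2rd +0wr — yes → AL1|MU1|ME0|BR1|rd2|wr1
(3) want 1×ALU +2rd +1wr — WAW → AL1|MU1|ME0|BR1|rd2|wr1
(4) want 1×BR +0rd +0wr — yes → AL1|MU1|ME0|BR0|rd2|wr1
(5) want 1×MUL +1rd +1wr — yes → AL1|MU0|ME0|BR0|rd1|wr0
(6) want 1×MEM +2rd +0wr — FU → AL1|MU0|ME0|BR0|rd1|wr0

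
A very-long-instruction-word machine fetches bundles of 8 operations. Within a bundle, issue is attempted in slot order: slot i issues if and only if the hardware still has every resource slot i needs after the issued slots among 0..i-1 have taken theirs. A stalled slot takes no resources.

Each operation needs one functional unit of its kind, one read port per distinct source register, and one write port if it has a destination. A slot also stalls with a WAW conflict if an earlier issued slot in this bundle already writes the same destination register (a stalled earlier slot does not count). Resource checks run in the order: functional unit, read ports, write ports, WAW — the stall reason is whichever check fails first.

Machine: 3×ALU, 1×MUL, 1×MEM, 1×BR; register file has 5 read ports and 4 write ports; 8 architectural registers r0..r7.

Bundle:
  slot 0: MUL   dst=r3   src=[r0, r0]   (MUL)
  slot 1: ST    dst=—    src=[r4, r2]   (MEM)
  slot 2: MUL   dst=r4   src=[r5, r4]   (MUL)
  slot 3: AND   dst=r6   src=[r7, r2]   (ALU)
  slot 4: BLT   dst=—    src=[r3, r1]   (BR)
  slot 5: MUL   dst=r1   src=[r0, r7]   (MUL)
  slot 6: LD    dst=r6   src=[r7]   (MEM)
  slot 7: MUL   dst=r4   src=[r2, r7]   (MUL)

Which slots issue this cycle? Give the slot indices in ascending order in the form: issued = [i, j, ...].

#0 MUL src=r0,r0 dispatched  <A:3 Mu:0 Ld:1 B:1 rd:4 wr:3>
#1 MEM src=r4,r2 dispatched  <A:3 Mu:0 Ld:0 B:1 rd:2 wr:3>
#2 MUL src=r5,r4 held:FU  <A:3 Mu:0 Ld:0 B:1 rd:2 wr:3>
#3 ALU src=r7,r2 dispatched  <A:2 Mu:0 Ld:0 B:1 rd:0 wr:2>
#4 BR src=r3,r1 held:RD_PORT  <A:2 Mu:0 Ld:0 B:1 rd:0 wr:2>
#5 MUL src=r0,r7 held:FU  <A:2 Mu:0 Ld:0 B:1 rd:0 wr:2>
#6 MEM src=r7 held:FU  <A:2 Mu:0 Ld:0 B:1 rd:0 wr:2>
#7 MUL src=r2,r7 held:FU  <A:2 Mu:0 Ld:0 B:1 rd:0 wr:2>

issued = [0, 1, 3]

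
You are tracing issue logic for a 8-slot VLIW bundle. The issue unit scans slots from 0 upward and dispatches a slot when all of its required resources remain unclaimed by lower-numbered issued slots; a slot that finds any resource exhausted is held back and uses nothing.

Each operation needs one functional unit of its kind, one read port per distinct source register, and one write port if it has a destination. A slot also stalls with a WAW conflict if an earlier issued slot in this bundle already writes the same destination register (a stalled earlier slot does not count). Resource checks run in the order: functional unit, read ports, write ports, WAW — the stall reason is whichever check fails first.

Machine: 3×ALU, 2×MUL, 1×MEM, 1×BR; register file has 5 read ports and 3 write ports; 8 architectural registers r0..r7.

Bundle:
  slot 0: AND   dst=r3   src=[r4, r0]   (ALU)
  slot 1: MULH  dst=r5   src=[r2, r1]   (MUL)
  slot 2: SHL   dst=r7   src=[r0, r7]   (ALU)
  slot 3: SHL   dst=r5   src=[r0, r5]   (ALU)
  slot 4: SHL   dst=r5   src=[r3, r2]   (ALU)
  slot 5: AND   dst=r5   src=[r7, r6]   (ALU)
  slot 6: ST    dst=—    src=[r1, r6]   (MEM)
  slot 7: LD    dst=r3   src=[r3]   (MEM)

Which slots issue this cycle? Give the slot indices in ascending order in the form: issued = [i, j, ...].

issued = [0, 1]

[0] ALU needs rd=2 wr=1: ok; after: ALU=2 MUL=2 MEM=1 BR=1, R=3, W=2
[1] MUL needs rd=2 wr=1: ok; after: ALU=2 MUL=1 MEM=1 BR=1, R=1, W=1
[2] ALU needs rd=2 wr=1: RD_PORT; after: ALU=2 MUL=1 MEM=1 BR=1, R=1, W=1
[3] ALU needs rd=2 wr=1: RD_PORT; after: ALU=2 MUL=1 MEM=1 BR=1, R=1, W=1
[4] ALU needs rd=2 wr=1: RD_PORT; after: ALU=2 MUL=1 MEM=1 BR=1, R=1, W=1
[5] ALU needs rd=2 wr=1: RD_PORT; after: ALU=2 MUL=1 MEM=1 BR=1, R=1, W=1
[6] MEM needs rd=2 wr=0: RD_PORT; after: ALU=2 MUL=1 MEM=1 BR=1, R=1, W=1
[7] MEM needs rd=1 wr=1: WAW; after: ALU=2 MUL=1 MEM=1 BR=1, R=1, W=1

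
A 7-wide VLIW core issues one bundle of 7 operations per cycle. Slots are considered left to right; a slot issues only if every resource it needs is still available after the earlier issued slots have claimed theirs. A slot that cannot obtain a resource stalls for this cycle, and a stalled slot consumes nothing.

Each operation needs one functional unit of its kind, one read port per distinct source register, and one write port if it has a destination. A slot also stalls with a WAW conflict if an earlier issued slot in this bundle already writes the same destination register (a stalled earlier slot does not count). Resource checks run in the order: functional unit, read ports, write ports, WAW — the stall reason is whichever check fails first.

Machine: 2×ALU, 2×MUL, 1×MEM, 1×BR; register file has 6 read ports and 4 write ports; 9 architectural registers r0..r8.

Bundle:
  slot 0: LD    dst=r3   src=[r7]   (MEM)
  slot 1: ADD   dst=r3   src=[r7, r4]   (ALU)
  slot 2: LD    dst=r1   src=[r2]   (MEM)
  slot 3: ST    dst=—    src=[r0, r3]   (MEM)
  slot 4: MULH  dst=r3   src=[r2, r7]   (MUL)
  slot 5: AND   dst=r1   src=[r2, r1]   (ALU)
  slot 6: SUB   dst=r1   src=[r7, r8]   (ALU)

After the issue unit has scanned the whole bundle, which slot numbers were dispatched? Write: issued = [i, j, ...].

issued = [0, 5]

(0) want 1×MEM +1rd +1wr — yes → AL2|MU2|ME0|BR1|rd5|wr3
(1) want 1×ALU +2rd +1wr — WAW → AL2|MU2|ME0|BR1|rd5|wr3
(2) want 1×MEM +1rd +1wr — FU → AL2|MU2|ME0|BR1|rd5|wr3
(3) want 1×MEM +2rd +0wr — FU → AL2|MU2|ME0|BR1|rd5|wr3
(4) want 1×MUL +2rd +1wr — WAW → AL2|MU2|ME0|BR1|rd5|wr3
(5) want 1×ALU +2rd +1wr — yes → AL1|MU2|ME0|BR1|rd3|wr2
(6) want 1×ALU +2rd +1wr — WAW → AL1|MU2|ME0|BR1|rd3|wr2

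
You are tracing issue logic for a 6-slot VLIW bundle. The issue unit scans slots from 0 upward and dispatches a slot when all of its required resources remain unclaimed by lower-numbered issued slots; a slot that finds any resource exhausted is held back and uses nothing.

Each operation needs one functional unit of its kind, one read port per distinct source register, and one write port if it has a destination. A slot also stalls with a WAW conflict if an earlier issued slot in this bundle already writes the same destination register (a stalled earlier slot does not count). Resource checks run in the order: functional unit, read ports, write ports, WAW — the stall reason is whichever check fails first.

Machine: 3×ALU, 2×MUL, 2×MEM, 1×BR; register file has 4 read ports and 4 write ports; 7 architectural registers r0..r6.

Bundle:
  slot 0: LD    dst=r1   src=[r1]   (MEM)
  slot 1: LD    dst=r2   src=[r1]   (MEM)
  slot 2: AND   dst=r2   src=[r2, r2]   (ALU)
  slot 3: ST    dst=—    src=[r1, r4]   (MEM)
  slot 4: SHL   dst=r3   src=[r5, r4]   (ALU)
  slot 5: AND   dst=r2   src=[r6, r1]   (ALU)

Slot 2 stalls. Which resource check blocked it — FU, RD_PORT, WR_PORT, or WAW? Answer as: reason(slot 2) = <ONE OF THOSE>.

reason(slot 2) = WAW

(0) want 1×MEM +1rd +1wr — yes → AL3|MU2|ME1|BR1|rd3|wr3
(1) want 1×MEM +1rd +1wr — yes → AL3|MU2|ME0|BR1|rd2|wr2
(2) want 1×ALU +1rd +1wr — WAW → AL3|MU2|ME0|BR1|rd2|wr2
(3) want 1×MEM +2rd +0wr — FU → AL3|MU2|ME0|BR1|rd2|wr2
(4) want 1×ALU +2rd +1wr — yes → AL2|MU2|ME0|BR1|rd0|wr1
(5) want 1×ALU +2rd +1wr — RD_PORT → AL2|MU2|ME0|BR1|rd0|wr1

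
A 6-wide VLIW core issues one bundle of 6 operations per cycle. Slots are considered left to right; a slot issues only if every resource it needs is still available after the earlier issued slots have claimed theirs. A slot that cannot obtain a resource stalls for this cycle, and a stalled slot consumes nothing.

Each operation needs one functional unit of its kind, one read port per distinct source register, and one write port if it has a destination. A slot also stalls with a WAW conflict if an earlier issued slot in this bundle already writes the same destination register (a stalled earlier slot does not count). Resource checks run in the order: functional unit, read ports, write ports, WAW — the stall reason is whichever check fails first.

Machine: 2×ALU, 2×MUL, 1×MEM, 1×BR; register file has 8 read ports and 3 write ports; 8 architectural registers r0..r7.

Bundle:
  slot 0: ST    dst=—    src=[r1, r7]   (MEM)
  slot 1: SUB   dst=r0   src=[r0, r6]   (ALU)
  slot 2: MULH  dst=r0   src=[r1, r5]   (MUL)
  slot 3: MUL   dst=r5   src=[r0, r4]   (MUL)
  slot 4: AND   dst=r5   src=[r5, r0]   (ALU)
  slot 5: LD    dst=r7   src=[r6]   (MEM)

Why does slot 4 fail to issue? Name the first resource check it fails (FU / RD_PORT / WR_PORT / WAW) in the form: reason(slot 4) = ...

[0] MEM needs rd=2 wr=0: ok; after: ALU=2 MUL=2 MEM=0 BR=1, R=6, W=3
[1] ALU needs rd=2 wr=1: ok; after: ALU=1 MUL=2 MEM=0 BR=1, R=4, W=2
[2] MUL needs rd=2 wr=1: WAW; after: ALU=1 MUL=2 MEM=0 BR=1, R=4, W=2
[3] MUL needs rd=2 wr=1: ok; after: ALU=1 MUL=1 MEM=0 BR=1, R=2, W=1
[4] ALU needs rd=2 wr=1: WAW; after: ALU=1 MUL=1 MEM=0 BR=1, R=2, W=1
[5] MEM needs rd=1 wr=1: FU; after: ALU=1 MUL=1 MEM=0 BR=1, R=2, W=1

reason(slot 4) = WAW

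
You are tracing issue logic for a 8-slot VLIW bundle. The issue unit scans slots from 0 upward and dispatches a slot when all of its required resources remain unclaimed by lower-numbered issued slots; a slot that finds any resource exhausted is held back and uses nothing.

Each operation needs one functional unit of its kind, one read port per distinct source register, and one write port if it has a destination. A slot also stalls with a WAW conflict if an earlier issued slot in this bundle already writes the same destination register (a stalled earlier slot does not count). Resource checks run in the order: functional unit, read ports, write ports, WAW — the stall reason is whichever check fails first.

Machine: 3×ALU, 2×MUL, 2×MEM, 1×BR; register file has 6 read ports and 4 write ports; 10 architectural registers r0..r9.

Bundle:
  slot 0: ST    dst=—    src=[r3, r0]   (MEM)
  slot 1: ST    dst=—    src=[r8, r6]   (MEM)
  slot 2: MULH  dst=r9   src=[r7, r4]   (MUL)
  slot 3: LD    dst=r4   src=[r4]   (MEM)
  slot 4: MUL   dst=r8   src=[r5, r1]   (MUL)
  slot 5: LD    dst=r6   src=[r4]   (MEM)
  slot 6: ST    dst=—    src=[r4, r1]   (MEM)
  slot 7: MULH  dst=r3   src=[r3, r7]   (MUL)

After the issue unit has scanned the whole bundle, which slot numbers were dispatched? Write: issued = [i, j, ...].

(0) want 1×MEM +2rd +0wr — yes → AL3|MU2|ME1|BR1|rd4|wr4
(1) want 1×MEM +2rd +0wr — yes → AL3|MU2|ME0|BR1|rd2|wr4
(2) want 1×MUL +2rd +1wr — yes → AL3|MU1|ME0|BR1|rd0|wr3
(3) want 1×MEM +1rd +1wr — FU → AL3|MU1|ME0|BR1|rd0|wr3
(4) want 1×MUL +2rd +1wr — RD_PORT → AL3|MU1|ME0|BR1|rd0|wr3
(5) want 1×MEM +1rd +1wr — FU → AL3|MU1|ME0|BR1|rd0|wr3
(6) want 1×MEM +2rd +0wr — FU → AL3|MU1|ME0|BR1|rd0|wr3
(7) want 1×MUL +2rd +1wr — RD_PORT → AL3|MU1|ME0|BR1|rd0|wr3

issued = [0, 1, 2]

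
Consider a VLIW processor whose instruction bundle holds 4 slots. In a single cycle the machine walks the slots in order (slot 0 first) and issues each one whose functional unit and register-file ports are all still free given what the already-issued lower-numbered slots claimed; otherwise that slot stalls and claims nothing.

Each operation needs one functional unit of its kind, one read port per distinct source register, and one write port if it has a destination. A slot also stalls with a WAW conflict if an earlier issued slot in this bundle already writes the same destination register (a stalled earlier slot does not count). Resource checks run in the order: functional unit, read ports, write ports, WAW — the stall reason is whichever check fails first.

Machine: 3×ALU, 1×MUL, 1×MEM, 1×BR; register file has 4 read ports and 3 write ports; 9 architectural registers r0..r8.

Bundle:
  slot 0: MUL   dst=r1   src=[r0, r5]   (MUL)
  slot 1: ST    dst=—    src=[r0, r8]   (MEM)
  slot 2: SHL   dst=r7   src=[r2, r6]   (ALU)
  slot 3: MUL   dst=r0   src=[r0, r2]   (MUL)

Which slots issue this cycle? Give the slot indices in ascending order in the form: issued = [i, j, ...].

(0) want 1×MUL +2rd +1wr — yes → AL3|MU0|ME1|BR1|rd2|wr2
(1) want 1×MEM +2rd +0wr — yes → AL3|MU0|ME0|BR1|rd0|wr2
(2) want 1×ALU +2rd +1wr — RD_PORT → AL3|MU0|ME0|BR1|rd0|wr2
(3) want 1×MUL +2rd +1wr — FU → AL3|MU0|ME0|BR1|rd0|wr2

issued = [0, 1]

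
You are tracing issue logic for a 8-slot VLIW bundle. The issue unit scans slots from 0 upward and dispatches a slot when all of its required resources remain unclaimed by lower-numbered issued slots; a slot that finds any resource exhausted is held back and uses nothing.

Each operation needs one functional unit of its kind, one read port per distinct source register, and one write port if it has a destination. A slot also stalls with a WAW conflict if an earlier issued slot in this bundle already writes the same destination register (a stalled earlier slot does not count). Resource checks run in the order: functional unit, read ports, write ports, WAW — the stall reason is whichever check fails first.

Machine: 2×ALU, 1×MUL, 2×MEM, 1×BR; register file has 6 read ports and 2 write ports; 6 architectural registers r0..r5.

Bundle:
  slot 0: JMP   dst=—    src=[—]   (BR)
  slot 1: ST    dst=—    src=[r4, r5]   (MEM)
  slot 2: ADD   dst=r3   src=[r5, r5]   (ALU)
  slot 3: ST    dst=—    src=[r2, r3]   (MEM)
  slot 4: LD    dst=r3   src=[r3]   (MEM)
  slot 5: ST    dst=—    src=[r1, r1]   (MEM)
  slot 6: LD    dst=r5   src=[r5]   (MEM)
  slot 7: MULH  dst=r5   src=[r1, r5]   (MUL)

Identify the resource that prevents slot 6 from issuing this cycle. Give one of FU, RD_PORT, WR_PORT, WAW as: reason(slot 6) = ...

(0) want 1×BR +0rd +0wr — yes → AL2|MU1|ME2|BR0|rd6|wr2
(1) want 1×MEM +2rd +0wr — yes → AL2|MU1|ME1|BR0|rd4|wr2
(2) want 1×ALU +1rd +1wr — yes → AL1|MU1|ME1|BR0|rd3|wr1
(3) want 1×MEM +2rd +0wr — yes → AL1|MU1|ME0|BR0|rd1|wr1
(4) want 1×MEM +1rd +1wr — FU → AL1|MU1|ME0|BR0|rd1|wr1
(5) want 1×MEM +1rd +0wr — FU → AL1|MU1|ME0|BR0|rd1|wr1
(6) want 1×MEM +1rd +1wr — FU → AL1|MU1|ME0|BR0|rd1|wr1
(7) want 1×MUL +2rd +1wr — RD_PORT → AL1|MU1|ME0|BR0|rd1|wr1

reason(slot 6) = FU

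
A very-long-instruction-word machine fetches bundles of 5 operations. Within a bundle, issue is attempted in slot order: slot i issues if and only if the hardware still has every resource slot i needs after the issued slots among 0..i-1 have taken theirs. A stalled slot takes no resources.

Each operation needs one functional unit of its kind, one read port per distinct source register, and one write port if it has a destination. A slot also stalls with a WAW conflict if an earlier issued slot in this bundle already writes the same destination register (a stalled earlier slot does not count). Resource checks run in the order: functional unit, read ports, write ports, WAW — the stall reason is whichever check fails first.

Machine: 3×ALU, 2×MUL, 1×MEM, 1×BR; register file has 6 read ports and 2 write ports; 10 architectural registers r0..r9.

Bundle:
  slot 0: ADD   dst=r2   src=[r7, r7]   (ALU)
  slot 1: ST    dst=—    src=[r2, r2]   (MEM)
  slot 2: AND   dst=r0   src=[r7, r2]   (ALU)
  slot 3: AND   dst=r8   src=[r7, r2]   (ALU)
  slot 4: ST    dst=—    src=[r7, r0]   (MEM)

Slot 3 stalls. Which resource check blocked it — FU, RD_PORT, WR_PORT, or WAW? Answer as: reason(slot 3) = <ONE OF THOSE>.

(0) want 1×ALU +1rd +1wr — yes → AL2|MU2|ME1|BR1|rd5|wr1
(1) want 1×MEM +1rd +0wr — yes → AL2|MU2|ME0|BR1|rd4|wr1
(2) want 1×ALU +2rd +1wr — yes → AL1|MU2|ME0|BR1|rd2|wr0
(3) want 1×ALU +2rd +1wr — WR_PORT → AL1|MU2|ME0|BR1|rd2|wr0
(4) want 1×MEM +2rd +0wr — FU → AL1|MU2|ME0|BR1|rd2|wr0

reason(slot 3) = WR_PORT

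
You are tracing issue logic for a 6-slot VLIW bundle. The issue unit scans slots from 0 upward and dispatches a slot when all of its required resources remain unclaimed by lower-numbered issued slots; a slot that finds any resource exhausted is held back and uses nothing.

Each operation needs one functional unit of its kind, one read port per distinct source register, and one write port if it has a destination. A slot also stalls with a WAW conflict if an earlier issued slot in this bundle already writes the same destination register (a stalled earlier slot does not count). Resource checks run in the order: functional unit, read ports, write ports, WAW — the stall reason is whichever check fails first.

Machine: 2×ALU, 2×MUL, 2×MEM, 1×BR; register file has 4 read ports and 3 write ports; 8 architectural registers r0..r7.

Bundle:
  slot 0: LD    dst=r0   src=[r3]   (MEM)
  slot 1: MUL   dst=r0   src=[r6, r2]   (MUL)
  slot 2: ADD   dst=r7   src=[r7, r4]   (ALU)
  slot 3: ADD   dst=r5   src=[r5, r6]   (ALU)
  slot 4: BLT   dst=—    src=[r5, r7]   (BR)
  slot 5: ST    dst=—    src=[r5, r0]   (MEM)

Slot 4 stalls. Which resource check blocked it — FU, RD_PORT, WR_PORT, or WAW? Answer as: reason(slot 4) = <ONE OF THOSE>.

  0. MEM→r0 ⇒ go  {2A/2Mu/1Ld/1B | 3r 2w}
  1. MUL→r0 ⇒ no(WAW)  {2A/2Mu/1Ld/1B | 3r 2w}
  2. ALU→r7 ⇒ go  {1A/2Mu/1Ld/1B | 1r 1w}
  3. ALU→r5 ⇒ no(RD_PORT)  {1A/2Mu/1Ld/1B | 1r 1w}
  4. BR ⇒ no(RD_PORT)  {1A/2Mu/1Ld/1B | 1r 1w}
  5. MEM ⇒ no(RD_PORT)  {1A/2Mu/1Ld/1B | 1r 1w}

reason(slot 4) = RD_PORT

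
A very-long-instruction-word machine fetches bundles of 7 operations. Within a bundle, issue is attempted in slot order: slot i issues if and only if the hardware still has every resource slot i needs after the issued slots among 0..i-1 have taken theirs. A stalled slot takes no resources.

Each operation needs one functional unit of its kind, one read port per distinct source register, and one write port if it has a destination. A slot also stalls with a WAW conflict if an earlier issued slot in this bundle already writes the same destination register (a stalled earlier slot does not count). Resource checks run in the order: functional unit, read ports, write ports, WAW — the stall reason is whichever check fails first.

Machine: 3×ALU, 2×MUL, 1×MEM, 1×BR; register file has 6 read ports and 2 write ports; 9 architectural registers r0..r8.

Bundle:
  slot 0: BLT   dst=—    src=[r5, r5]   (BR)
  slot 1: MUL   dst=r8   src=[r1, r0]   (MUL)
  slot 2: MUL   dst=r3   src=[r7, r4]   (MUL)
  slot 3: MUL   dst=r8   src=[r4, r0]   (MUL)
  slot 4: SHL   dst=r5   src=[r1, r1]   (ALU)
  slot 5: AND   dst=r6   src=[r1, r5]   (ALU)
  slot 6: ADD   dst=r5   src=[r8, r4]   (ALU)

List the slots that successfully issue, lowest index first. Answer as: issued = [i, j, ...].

  0. BR ⇒ go  {3A/2Mu/1Ld/0B | 5r 2w}
  1. MUL→r8 ⇒ go  {3A/1Mu/1Ld/0B | 3r 1w}
  2. MUL→r3 ⇒ go  {3A/0Mu/1Ld/0B | 1r 0w}
  3. MUL→r8 ⇒ no(FU)  {3A/0Mu/1Ld/0B | 1r 0w}
  4. ALU→r5 ⇒ no(WR_PORT)  {3A/0Mu/1Ld/0B | 1r 0w}
  5. ALU→r6 ⇒ no(RD_PORT)  {3A/0Mu/1Ld/0B | 1r 0w}
  6. ALU→r5 ⇒ no(RD_PORT)  {3A/0Mu/1Ld/0B | 1r 0w}

issued = [0, 1, 2]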